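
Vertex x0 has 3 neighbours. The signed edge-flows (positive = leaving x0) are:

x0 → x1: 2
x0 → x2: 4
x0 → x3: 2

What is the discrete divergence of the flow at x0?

Divergence = sum of outgoing flows = 2 + 4 + 2 = 8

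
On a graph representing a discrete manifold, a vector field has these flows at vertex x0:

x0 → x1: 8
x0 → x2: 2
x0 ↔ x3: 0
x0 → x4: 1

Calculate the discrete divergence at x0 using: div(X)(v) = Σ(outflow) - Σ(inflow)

Divergence = sum of outgoing flows = 8 + 2 + 0 + 1 = 11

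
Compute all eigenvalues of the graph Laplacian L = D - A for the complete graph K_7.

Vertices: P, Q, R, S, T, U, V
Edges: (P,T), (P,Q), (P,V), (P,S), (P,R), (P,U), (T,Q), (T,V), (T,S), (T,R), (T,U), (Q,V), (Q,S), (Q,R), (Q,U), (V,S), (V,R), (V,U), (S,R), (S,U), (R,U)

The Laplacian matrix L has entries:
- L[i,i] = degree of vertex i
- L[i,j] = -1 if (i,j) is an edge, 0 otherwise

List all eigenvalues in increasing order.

For the complete graph K_n, L = nI − J (J = all-ones matrix). J has eigenvalues n (once, eigenvector 𝟙) and 0 (multiplicity n−1), so L has eigenvalues 0 (once) and n (multiplicity n−1). Here n = 7: eigenvalue 0 once and 7 with multiplicity 6.
Laplacian eigenvalues (increasing order): [0.0, 7.0, 7.0, 7.0, 7.0, 7.0, 7.0]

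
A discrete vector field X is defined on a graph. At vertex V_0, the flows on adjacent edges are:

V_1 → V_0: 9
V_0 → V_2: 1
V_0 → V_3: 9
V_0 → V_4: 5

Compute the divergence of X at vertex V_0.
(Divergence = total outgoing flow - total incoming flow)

Divergence = sum of outgoing flows = (-9) + 1 + 9 + 5 = 6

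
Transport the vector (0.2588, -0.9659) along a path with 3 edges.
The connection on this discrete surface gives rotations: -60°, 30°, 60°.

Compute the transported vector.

Total rotation: (-60°) + 30° + 60° = 30°. Final vector: (0.7071, -0.7071)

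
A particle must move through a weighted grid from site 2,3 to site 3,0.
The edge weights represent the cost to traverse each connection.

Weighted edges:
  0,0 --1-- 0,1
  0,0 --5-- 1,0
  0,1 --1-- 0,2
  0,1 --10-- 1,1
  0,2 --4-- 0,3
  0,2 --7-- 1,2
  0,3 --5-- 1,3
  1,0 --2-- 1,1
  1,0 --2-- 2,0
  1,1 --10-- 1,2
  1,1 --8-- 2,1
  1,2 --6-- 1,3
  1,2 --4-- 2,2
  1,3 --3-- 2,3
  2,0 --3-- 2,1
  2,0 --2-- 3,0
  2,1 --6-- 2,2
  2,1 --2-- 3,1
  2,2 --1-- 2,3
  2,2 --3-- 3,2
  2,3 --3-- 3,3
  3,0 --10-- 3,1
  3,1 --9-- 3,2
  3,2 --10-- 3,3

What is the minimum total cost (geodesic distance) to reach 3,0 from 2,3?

Shortest path: 2,3 → 2,2 → 2,1 → 2,0 → 3,0, total weight = 12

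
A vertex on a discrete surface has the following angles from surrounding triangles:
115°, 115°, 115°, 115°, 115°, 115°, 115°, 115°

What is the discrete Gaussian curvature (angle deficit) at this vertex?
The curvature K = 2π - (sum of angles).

Sum of angles = 920°. K = 360° - 920° = -560° = -28π/9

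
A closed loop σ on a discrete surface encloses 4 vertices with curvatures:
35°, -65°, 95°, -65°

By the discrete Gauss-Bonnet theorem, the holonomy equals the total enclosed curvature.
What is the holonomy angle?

Holonomy = total enclosed curvature = 35° + (-65°) + 95° + (-65°) = 0°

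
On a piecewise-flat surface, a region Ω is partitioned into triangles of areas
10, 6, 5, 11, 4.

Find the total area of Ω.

10 + 6 + 5 + 11 + 4 = 36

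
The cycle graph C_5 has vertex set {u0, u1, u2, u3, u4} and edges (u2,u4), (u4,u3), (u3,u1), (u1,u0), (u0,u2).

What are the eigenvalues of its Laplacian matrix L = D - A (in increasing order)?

The cycle graph C_n has Laplacian eigenvalues λ_k = 2 − 2cos(2πk/n), k = 0, 1, …, n−1. Here n = 5:
k=0: 2 − 2cos(0) = 0.0; k=1: 2 − 2cos(2π/5) = 1.382; k=2: 2 − 2cos(4π/5) = 3.618; k=3: 2 − 2cos(6π/5) = 3.618; k=4: 2 − 2cos(8π/5) = 1.382.
Laplacian eigenvalues (increasing order): [0.0, 1.382, 1.382, 3.618, 3.618]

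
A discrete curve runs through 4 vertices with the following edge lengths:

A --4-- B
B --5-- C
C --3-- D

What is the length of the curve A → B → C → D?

Arc length = 4 + 5 + 3 = 12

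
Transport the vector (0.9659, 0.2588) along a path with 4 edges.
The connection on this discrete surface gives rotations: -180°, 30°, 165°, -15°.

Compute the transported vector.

Total rotation: (-180°) + 30° + 165° + (-15°) = 0°. Final vector: (0.9659, 0.2588)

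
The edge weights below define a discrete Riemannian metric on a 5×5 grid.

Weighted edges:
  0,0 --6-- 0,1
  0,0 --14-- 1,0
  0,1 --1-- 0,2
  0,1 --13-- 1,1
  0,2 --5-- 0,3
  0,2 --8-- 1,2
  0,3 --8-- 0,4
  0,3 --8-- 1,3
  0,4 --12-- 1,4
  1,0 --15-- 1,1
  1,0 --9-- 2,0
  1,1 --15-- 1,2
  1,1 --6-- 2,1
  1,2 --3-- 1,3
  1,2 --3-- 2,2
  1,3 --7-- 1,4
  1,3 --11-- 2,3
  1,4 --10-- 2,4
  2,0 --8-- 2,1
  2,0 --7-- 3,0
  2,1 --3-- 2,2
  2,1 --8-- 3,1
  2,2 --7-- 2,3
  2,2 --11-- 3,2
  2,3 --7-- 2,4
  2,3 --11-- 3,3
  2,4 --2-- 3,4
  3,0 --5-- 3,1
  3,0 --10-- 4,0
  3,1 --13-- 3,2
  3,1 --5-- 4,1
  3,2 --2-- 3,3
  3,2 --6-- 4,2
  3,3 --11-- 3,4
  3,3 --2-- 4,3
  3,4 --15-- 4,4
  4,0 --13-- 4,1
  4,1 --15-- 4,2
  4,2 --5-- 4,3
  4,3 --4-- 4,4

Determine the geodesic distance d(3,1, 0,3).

Shortest path: 3,1 → 2,1 → 2,2 → 1,2 → 1,3 → 0,3, total weight = 25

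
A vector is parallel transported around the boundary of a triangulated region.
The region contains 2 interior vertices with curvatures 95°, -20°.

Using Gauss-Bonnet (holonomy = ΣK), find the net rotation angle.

Holonomy = total enclosed curvature = 95° + (-20°) = 75°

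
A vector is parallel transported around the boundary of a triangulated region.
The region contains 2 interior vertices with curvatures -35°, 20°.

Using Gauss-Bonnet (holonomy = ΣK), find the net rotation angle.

Holonomy = total enclosed curvature = (-35°) + 20° = -15°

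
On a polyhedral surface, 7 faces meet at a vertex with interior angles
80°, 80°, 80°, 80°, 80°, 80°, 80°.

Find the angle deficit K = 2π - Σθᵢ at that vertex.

Sum of angles = 560°. K = 360° - 560° = -200° = -10π/9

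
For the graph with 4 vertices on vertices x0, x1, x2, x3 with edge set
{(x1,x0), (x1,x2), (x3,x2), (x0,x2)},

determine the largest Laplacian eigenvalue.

Degrees: deg(x0) = 2, deg(x1) = 2, deg(x2) = 3, deg(x3) = 1.
L = D − A with rows/columns ordered (x0, x1, x2, x3):
  [ 2, -1, -1,  0]
  [-1,  2, -1,  0]
  [-1, -1,  3, -1]
  [ 0,  0, -1,  1]
Characteristic polynomial: det(λI − L) = λ(λ − 1)(λ − 3)(λ − 4).
Roots: λ = 0; (λ − 1) = 0 ⇒ λ = 1; (λ − 3) = 0 ⇒ λ = 3; (λ − 4) = 0 ⇒ λ = 4.
(Check: the roots sum (with multiplicity) to 8, matching trace L = Σdeg = 2·4 = 8.)
Laplacian eigenvalues: [0.0, 1.0, 3.0, 4.0]. Largest eigenvalue (spectral radius) = 4.0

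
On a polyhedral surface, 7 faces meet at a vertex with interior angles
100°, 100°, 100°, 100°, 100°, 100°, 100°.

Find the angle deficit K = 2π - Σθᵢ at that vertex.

Sum of angles = 700°. K = 360° - 700° = -340°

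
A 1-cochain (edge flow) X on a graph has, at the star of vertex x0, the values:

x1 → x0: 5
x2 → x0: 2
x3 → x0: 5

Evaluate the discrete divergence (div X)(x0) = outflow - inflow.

Divergence = sum of outgoing flows = (-5) + (-2) + (-5) = -12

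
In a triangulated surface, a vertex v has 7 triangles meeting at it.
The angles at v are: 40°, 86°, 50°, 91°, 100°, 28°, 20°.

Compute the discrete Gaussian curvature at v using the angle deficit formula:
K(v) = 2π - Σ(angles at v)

Sum of angles = 415°. K = 360° - 415° = -55° = -11π/36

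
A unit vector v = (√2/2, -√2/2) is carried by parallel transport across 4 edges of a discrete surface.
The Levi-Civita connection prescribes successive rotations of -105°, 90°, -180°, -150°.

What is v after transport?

Total rotation: (-105°) + 90° + (-180°) + (-150°) = -345° ≡ 15° (mod 360°). Final vector: (0.8660, -0.5000)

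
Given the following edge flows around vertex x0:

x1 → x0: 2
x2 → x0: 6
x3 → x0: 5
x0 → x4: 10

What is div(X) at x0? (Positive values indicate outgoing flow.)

Divergence = sum of outgoing flows = (-2) + (-6) + (-5) + 10 = -3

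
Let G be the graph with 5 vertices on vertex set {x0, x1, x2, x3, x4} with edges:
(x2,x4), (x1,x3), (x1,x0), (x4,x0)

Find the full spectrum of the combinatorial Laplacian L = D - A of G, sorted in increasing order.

Degrees: deg(x0) = 2, deg(x1) = 2, deg(x2) = 1, deg(x3) = 1, deg(x4) = 2.
L = D − A with rows/columns ordered (x0, x1, x2, x3, x4):
  [ 2, -1,  0,  0, -1]
  [-1,  2,  0, -1,  0]
  [ 0,  0,  1,  0, -1]
  [ 0, -1,  0,  1,  0]
  [-1,  0, -1,  0,  2]
Characteristic polynomial: det(λI − L) = λ(λ² − 3λ + 1)(λ² − 5λ + 5).
Roots: λ = 0; (λ² − 3λ + 1) = 0 ⇒ λ = (3 ± √5)/2 ≈ 0.382, 2.618; (λ² − 5λ + 5) = 0 ⇒ λ = (5 ± √5)/2 ≈ 1.382, 3.618.
(Check: the roots sum (with multiplicity) to 8, matching trace L = Σdeg = 2·4 = 8.)
Laplacian eigenvalues (increasing order): [0.0, 0.382, 1.382, 2.618, 3.618]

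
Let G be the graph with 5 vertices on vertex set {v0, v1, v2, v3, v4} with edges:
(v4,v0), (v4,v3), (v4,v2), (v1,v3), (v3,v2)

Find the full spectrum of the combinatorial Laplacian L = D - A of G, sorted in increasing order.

Degrees: deg(v0) = 1, deg(v1) = 1, deg(v2) = 2, deg(v3) = 3, deg(v4) = 3.
L = D − A with rows/columns ordered (v0, v1, v2, v3, v4):
  [ 1,  0,  0,  0, -1]
  [ 0,  1,  0, -1,  0]
  [ 0,  0,  2, -1, -1]
  [ 0, -1, -1,  3, -1]
  [-1,  0, -1, -1,  3]
Characteristic polynomial: det(λI − L) = λ(λ² − 5λ + 3)(λ² − 5λ + 5).
Roots: λ = 0; (λ² − 5λ + 3) = 0 ⇒ λ = (5 ± √13)/2 ≈ 0.6972, 4.3028; (λ² − 5λ + 5) = 0 ⇒ λ = (5 ± √5)/2 ≈ 1.382, 3.618.
(Check: the roots sum (with multiplicity) to 10, matching trace L = Σdeg = 2·5 = 10.)
Laplacian eigenvalues (increasing order): [0.0, 0.6972, 1.382, 3.618, 4.3028]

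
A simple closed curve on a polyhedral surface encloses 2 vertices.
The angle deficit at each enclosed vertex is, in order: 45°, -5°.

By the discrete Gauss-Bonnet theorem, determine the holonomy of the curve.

Holonomy = total enclosed curvature = 45° + (-5°) = 40°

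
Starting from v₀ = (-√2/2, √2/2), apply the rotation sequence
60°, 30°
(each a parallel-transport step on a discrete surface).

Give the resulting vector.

Total rotation: 60° + 30° = 90°. Final vector: (-0.7071, -0.7071)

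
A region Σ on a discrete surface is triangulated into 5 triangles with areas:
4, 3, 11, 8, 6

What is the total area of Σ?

4 + 3 + 11 + 8 + 6 = 32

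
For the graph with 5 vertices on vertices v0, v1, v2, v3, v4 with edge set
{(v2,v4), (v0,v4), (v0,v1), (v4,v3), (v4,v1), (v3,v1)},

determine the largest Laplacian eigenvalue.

Degrees: deg(v0) = 2, deg(v1) = 3, deg(v2) = 1, deg(v3) = 2, deg(v4) = 4.
L = D − A with rows/columns ordered (v0, v1, v2, v3, v4):
  [ 2, -1,  0,  0, -1]
  [-1,  3,  0, -1, -1]
  [ 0,  0,  1,  0, -1]
  [ 0, -1,  0,  2, -1]
  [-1, -1, -1, -1,  4]
Characteristic polynomial: det(λI − L) = λ(λ − 1)(λ − 2)(λ − 4)(λ − 5).
Roots: λ = 0; (λ − 1) = 0 ⇒ λ = 1; (λ − 2) = 0 ⇒ λ = 2; (λ − 4) = 0 ⇒ λ = 4; (λ − 5) = 0 ⇒ λ = 5.
(Check: the roots sum (with multiplicity) to 12, matching trace L = Σdeg = 2·6 = 12.)
Laplacian eigenvalues: [0.0, 1.0, 2.0, 4.0, 5.0]. Largest eigenvalue (spectral radius) = 5.0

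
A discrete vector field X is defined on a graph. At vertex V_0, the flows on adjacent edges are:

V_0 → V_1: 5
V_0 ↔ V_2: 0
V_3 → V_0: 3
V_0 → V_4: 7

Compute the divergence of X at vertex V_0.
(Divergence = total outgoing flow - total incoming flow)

Divergence = sum of outgoing flows = 5 + 0 + (-3) + 7 = 9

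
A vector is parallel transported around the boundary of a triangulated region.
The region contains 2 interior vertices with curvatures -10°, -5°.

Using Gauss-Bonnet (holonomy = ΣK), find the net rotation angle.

Holonomy = total enclosed curvature = (-10°) + (-5°) = -15°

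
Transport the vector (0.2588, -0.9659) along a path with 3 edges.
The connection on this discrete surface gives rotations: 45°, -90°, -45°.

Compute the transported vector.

Total rotation: 45° + (-90°) + (-45°) = -90°. Final vector: (-0.9659, -0.2588)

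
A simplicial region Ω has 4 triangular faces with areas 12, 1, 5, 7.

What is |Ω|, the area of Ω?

12 + 1 + 5 + 7 = 25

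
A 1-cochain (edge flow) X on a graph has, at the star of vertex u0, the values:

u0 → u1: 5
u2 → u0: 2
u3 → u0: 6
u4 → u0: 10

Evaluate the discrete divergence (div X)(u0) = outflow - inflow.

Divergence = sum of outgoing flows = 5 + (-2) + (-6) + (-10) = -13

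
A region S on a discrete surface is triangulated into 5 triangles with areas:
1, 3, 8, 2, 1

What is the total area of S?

1 + 3 + 8 + 2 + 1 = 15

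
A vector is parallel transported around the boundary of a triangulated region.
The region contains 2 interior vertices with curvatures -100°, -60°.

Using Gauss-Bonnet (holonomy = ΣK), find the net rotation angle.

Holonomy = total enclosed curvature = (-100°) + (-60°) = -160°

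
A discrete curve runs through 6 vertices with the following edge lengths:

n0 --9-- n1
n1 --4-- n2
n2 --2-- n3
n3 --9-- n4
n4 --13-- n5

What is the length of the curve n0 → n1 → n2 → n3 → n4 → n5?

Arc length = 9 + 4 + 2 + 9 + 13 = 37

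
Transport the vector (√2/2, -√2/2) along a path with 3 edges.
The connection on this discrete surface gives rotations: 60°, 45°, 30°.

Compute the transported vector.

Total rotation: 60° + 45° + 30° = 135°. Final vector: (0, 1)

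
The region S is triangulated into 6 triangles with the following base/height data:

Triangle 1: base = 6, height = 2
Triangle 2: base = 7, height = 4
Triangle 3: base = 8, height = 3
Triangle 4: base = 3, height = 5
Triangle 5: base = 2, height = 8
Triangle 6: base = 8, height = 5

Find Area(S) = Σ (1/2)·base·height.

(1/2)×6×2 + (1/2)×7×4 + (1/2)×8×3 + (1/2)×3×5 + (1/2)×2×8 + (1/2)×8×5 = 67.5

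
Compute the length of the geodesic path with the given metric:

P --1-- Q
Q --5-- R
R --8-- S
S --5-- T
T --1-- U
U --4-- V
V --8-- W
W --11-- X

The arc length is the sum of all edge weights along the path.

Arc length = 1 + 5 + 8 + 5 + 1 + 4 + 8 + 11 = 43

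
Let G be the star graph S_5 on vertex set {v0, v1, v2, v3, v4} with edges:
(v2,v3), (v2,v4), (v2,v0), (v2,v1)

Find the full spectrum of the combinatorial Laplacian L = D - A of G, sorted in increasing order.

The star S_5 is the complete bipartite graph K_{1,4} (one hub of degree 4, 4 leaves of degree 1). The Laplacian spectrum of K_{p,q} is 0, p (multiplicity q−1), q (multiplicity p−1), p+q. With p = 1, q = 4: 0 once, 1 with multiplicity 3, and 5 once. (Check: trace L = sum of degrees = 8 = 3·1 + 5.)
Laplacian eigenvalues (increasing order): [0.0, 1.0, 1.0, 1.0, 5.0]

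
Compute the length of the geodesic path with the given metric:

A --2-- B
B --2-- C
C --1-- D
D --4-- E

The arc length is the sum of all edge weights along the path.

Arc length = 2 + 2 + 1 + 4 = 9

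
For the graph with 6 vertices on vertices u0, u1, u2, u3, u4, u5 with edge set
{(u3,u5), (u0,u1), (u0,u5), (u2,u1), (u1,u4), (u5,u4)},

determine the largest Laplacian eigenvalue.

Degrees: deg(u0) = 2, deg(u1) = 3, deg(u2) = 1, deg(u3) = 1, deg(u4) = 2, deg(u5) = 3.
L = D − A with rows/columns ordered (u0, u1, u2, u3, u4, u5):
  [ 2, -1,  0,  0,  0, -1]
  [-1,  3, -1,  0, -1,  0]
  [ 0, -1,  1,  0,  0,  0]
  [ 0,  0,  0,  1,  0, -1]
  [ 0, -1,  0,  0,  2, -1]
  [-1,  0,  0, -1, -1,  3]
Characteristic polynomial: det(λI − L) = λ(λ² − 4λ + 2)(λ² − 6λ + 6)(λ − 2).
Roots: λ = 0; (λ² − 4λ + 2) = 0 ⇒ λ = 2 ± √2 ≈ 0.5858, 3.4142; (λ² − 6λ + 6) = 0 ⇒ λ = 3 ± √3 ≈ 1.2679, 4.7321; (λ − 2) = 0 ⇒ λ = 2.
(Check: the roots sum (with multiplicity) to 12, matching trace L = Σdeg = 2·6 = 12.)
Laplacian eigenvalues: [0.0, 0.5858, 1.2679, 2.0, 3.4142, 4.7321]. Largest eigenvalue (spectral radius) = 4.7321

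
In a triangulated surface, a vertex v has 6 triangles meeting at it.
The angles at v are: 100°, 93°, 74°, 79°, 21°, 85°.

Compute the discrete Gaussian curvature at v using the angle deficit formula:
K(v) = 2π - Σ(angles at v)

Sum of angles = 452°. K = 360° - 452° = -92° = -23π/45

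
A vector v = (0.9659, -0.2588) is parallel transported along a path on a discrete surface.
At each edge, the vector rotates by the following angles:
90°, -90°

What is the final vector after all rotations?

Total rotation: 90° + (-90°) = 0°. Final vector: (0.9659, -0.2588)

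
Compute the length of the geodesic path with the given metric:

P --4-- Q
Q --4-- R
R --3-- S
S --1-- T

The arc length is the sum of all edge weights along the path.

Arc length = 4 + 4 + 3 + 1 = 12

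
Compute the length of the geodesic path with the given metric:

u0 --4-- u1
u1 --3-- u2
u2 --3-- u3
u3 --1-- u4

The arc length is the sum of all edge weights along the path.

Arc length = 4 + 3 + 3 + 1 = 11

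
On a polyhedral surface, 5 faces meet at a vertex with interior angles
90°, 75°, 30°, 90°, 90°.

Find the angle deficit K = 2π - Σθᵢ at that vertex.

Sum of angles = 375°. K = 360° - 375° = -15°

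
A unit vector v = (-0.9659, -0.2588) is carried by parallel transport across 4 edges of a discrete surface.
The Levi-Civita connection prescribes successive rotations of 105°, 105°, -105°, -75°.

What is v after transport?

Total rotation: 105° + 105° + (-105°) + (-75°) = 30°. Final vector: (-0.7071, -0.7071)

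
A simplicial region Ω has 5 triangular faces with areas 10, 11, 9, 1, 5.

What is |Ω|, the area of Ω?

10 + 11 + 9 + 1 + 5 = 36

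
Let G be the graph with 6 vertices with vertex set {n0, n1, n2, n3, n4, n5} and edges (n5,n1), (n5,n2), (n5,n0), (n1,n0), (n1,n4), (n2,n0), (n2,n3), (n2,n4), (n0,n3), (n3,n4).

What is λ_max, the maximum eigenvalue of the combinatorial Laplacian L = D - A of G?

Degrees: deg(n0) = 4, deg(n1) = 3, deg(n2) = 4, deg(n3) = 3, deg(n4) = 3, deg(n5) = 3.
L = D − A with rows/columns ordered (n0, n1, n2, n3, n4, n5):
  [ 4, -1, -1, -1,  0, -1]
  [-1,  3,  0,  0, -1, -1]
  [-1,  0,  4, -1, -1, -1]
  [-1,  0, -1,  3, -1,  0]
  [ 0, -1, -1, -1,  3,  0]
  [-1, -1, -1,  0,  0,  3]
Characteristic polynomial: det(λI − L) = λ(λ² − 8λ + 13)(λ − 3)(λ − 4)(λ − 5).
Roots: λ = 0; (λ² − 8λ + 13) = 0 ⇒ λ = 4 ± √3 ≈ 2.2679, 5.7321; (λ − 3) = 0 ⇒ λ = 3; (λ − 4) = 0 ⇒ λ = 4; (λ − 5) = 0 ⇒ λ = 5.
(Check: the roots sum (with multiplicity) to 20, matching trace L = Σdeg = 2·10 = 20.)
Laplacian eigenvalues: [0.0, 2.2679, 3.0, 4.0, 5.0, 5.7321]. Largest eigenvalue (spectral radius) = 5.7321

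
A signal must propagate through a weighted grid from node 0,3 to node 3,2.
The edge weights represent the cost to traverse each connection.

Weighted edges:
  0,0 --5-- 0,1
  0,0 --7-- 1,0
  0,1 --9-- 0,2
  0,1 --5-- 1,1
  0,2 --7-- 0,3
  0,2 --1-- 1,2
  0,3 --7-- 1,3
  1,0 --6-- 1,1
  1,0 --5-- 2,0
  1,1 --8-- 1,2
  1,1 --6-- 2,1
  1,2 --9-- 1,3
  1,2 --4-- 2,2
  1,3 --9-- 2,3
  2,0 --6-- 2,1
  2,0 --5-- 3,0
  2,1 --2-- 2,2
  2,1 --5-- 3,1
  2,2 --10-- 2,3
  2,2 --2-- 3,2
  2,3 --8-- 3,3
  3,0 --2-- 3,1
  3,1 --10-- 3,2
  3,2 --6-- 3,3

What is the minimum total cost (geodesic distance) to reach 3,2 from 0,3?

Shortest path: 0,3 → 0,2 → 1,2 → 2,2 → 3,2, total weight = 14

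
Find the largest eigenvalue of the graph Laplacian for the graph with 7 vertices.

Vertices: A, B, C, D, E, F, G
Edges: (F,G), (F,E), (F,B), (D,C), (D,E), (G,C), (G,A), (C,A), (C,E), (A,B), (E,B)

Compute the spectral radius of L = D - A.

Degrees: deg(A) = 3, deg(B) = 3, deg(C) = 4, deg(D) = 2, deg(E) = 4, deg(F) = 3, deg(G) = 3.
L = D − A with rows/columns ordered (A, B, C, D, E, F, G):
  [ 3, -1, -1,  0,  0,  0, -1]
  [-1,  3,  0,  0, -1, -1,  0]
  [-1,  0,  4, -1, -1,  0, -1]
  [ 0,  0, -1,  2, -1,  0,  0]
  [ 0, -1, -1, -1,  4, -1,  0]
  [ 0, -1,  0,  0, -1,  3, -1]
  [-1,  0, -1,  0,  0, -1,  3]
Characteristic polynomial: det(λI − L) = λ(λ² − 6λ + 7)(λ² − 8λ + 13)(λ − 3)(λ − 5).
Roots: λ = 0; (λ² − 6λ + 7) = 0 ⇒ λ = 3 ± √2 ≈ 1.5858, 4.4142; (λ² − 8λ + 13) = 0 ⇒ λ = 4 ± √3 ≈ 2.2679, 5.7321; (λ − 3) = 0 ⇒ λ = 3; (λ − 5) = 0 ⇒ λ = 5.
(Check: the roots sum (with multiplicity) to 22, matching trace L = Σdeg = 2·11 = 22.)
Laplacian eigenvalues: [0.0, 1.5858, 2.2679, 3.0, 4.4142, 5.0, 5.7321]. Largest eigenvalue (spectral radius) = 5.7321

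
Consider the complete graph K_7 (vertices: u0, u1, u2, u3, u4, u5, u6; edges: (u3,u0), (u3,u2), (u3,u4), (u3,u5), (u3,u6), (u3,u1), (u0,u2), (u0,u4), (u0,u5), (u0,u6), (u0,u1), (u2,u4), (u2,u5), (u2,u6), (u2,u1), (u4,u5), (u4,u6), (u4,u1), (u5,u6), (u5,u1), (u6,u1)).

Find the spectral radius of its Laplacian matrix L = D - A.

For the complete graph K_n, L = nI − J (J = all-ones matrix). J has eigenvalues n (once, eigenvector 𝟙) and 0 (multiplicity n−1), so L has eigenvalues 0 (once) and n (multiplicity n−1). Here n = 7: eigenvalue 0 once and 7 with multiplicity 6.
Laplacian eigenvalues: [0.0, 7.0, 7.0, 7.0, 7.0, 7.0, 7.0]. Largest eigenvalue (spectral radius) = 7.0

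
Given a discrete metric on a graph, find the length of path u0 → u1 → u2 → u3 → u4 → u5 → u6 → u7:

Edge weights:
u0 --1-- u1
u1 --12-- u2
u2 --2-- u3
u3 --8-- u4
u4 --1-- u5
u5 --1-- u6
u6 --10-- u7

Arc length = 1 + 12 + 2 + 8 + 1 + 1 + 10 = 35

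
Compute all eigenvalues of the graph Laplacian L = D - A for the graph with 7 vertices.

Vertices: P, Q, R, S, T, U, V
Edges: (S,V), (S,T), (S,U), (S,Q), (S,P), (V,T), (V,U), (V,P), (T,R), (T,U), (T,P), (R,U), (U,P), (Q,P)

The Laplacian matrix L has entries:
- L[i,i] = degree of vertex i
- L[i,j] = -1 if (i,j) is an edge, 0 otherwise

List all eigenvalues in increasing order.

Degrees: deg(P) = 5, deg(Q) = 2, deg(R) = 2, deg(S) = 5, deg(T) = 5, deg(U) = 5, deg(V) = 4.
L = D − A with rows/columns ordered (P, Q, R, S, T, U, V):
  [ 5, -1,  0, -1, -1, -1, -1]
  [-1,  2,  0, -1,  0,  0,  0]
  [ 0,  0,  2,  0, -1, -1,  0]
  [-1, -1,  0,  5, -1, -1, -1]
  [-1,  0, -1, -1,  5, -1, -1]
  [-1,  0, -1, -1, -1,  5, -1]
  [-1,  0,  0, -1, -1, -1,  4]
Characteristic polynomial: det(λI − L) = λ(λ² − 8λ + 10)(λ² − 8λ + 14)(λ − 6)².
Roots: λ = 0; (λ² − 8λ + 10) = 0 ⇒ λ = 4 ± √6 ≈ 1.5505, 6.4495; (λ² − 8λ + 14) = 0 ⇒ λ = 4 ± √2 ≈ 2.5858, 5.4142; (λ − 6) = 0 ⇒ λ = 6 (multiplicity 2).
(Check: the roots sum (with multiplicity) to 28, matching trace L = Σdeg = 2·14 = 28.)
Laplacian eigenvalues (increasing order): [0.0, 1.5505, 2.5858, 5.4142, 6.0, 6.0, 6.4495]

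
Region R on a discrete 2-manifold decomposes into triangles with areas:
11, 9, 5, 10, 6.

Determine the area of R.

11 + 9 + 5 + 10 + 6 = 41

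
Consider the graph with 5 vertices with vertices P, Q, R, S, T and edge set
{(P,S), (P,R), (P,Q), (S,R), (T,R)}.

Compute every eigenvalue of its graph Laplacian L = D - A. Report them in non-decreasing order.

Degrees: deg(P) = 3, deg(Q) = 1, deg(R) = 3, deg(S) = 2, deg(T) = 1.
L = D − A with rows/columns ordered (P, Q, R, S, T):
  [ 3, -1, -1, -1,  0]
  [-1,  1,  0,  0,  0]
  [-1,  0,  3, -1, -1]
  [-1,  0, -1,  2,  0]
  [ 0,  0, -1,  0,  1]
Characteristic polynomial: det(λI − L) = λ(λ² − 5λ + 3)(λ² − 5λ + 5).
Roots: λ = 0; (λ² − 5λ + 3) = 0 ⇒ λ = (5 ± √13)/2 ≈ 0.6972, 4.3028; (λ² − 5λ + 5) = 0 ⇒ λ = (5 ± √5)/2 ≈ 1.382, 3.618.
(Check: the roots sum (with multiplicity) to 10, matching trace L = Σdeg = 2·5 = 10.)
Laplacian eigenvalues (increasing order): [0.0, 0.6972, 1.382, 3.618, 4.3028]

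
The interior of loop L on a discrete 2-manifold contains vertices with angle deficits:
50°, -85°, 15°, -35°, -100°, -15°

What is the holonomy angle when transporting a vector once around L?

Holonomy = total enclosed curvature = 50° + (-85°) + 15° + (-35°) + (-100°) + (-15°) = -170°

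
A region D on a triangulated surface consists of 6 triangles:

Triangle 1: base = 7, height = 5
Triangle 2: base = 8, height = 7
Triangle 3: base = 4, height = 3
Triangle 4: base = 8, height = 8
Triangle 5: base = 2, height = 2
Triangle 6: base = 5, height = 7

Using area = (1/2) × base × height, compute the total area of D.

(1/2)×7×5 + (1/2)×8×7 + (1/2)×4×3 + (1/2)×8×8 + (1/2)×2×2 + (1/2)×5×7 = 103.0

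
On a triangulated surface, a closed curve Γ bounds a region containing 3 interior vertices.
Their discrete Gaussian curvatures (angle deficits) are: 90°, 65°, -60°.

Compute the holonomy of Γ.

Holonomy = total enclosed curvature = 90° + 65° + (-60°) = 95°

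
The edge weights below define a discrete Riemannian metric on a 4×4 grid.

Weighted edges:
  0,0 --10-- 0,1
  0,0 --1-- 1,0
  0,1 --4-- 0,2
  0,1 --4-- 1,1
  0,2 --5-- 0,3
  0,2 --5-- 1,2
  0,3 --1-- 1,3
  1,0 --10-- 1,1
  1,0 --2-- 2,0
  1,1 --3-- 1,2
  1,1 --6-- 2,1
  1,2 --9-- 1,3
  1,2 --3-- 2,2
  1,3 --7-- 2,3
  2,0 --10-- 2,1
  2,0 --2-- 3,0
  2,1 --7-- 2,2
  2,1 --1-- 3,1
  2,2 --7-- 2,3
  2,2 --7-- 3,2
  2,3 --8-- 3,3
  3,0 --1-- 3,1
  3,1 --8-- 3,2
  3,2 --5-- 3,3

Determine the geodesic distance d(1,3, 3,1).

Shortest path: 1,3 → 1,2 → 1,1 → 2,1 → 3,1, total weight = 19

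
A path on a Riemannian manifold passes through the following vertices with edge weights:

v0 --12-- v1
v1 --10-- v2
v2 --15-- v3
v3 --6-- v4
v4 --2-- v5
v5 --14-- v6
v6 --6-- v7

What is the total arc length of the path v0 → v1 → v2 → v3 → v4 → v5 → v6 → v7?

Arc length = 12 + 10 + 15 + 6 + 2 + 14 + 6 = 65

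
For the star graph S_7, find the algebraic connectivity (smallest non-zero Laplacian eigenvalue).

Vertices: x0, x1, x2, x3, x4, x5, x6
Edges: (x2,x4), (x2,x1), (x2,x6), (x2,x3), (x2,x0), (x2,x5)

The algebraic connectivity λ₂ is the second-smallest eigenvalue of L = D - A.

The star S_7 is the complete bipartite graph K_{1,6} (one hub of degree 6, 6 leaves of degree 1). The Laplacian spectrum of K_{p,q} is 0, p (multiplicity q−1), q (multiplicity p−1), p+q. With p = 1, q = 6: 0 once, 1 with multiplicity 5, and 7 once. (Check: trace L = sum of degrees = 12 = 5·1 + 7.)
Laplacian eigenvalues: [0.0, 1.0, 1.0, 1.0, 1.0, 1.0, 7.0]. Algebraic connectivity (smallest non-zero eigenvalue) = 1.0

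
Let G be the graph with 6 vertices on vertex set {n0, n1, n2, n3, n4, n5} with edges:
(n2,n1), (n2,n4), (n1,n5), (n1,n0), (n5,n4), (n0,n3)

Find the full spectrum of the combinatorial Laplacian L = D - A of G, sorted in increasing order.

Degrees: deg(n0) = 2, deg(n1) = 3, deg(n2) = 2, deg(n3) = 1, deg(n4) = 2, deg(n5) = 2.
L = D − A with rows/columns ordered (n0, n1, n2, n3, n4, n5):
  [ 2, -1,  0, -1,  0,  0]
  [-1,  3, -1,  0,  0, -1]
  [ 0, -1,  2,  0, -1,  0]
  [-1,  0,  0,  1,  0,  0]
  [ 0,  0, -1,  0,  2, -1]
  [ 0, -1,  0,  0, -1,  2]
Characteristic polynomial: det(λI − L) = λ(λ² − 5λ + 2)(λ − 2)²(λ − 3).
Roots: λ = 0; (λ² − 5λ + 2) = 0 ⇒ λ = (5 ± √17)/2 ≈ 0.4384, 4.5616; (λ − 2) = 0 ⇒ λ = 2 (multiplicity 2); (λ − 3) = 0 ⇒ λ = 3.
(Check: the roots sum (with multiplicity) to 12, matching trace L = Σdeg = 2·6 = 12.)
Laplacian eigenvalues (increasing order): [0.0, 0.4384, 2.0, 2.0, 3.0, 4.5616]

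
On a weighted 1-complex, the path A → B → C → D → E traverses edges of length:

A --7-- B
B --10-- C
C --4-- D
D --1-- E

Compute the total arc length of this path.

Arc length = 7 + 10 + 4 + 1 = 22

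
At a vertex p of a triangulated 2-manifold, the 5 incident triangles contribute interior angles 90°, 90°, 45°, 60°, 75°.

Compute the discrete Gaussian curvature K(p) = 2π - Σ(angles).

Sum of angles = 360°. K = 360° - 360° = 0° = 0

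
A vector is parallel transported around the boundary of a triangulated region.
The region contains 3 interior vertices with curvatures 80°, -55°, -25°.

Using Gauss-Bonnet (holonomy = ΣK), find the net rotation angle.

Holonomy = total enclosed curvature = 80° + (-55°) + (-25°) = 0°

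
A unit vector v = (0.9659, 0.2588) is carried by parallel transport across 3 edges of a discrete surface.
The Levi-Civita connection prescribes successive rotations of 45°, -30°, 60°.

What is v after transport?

Total rotation: 45° + (-30°) + 60° = 75°. Final vector: (0, 1)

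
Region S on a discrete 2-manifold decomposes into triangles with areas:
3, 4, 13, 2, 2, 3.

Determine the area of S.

3 + 4 + 13 + 2 + 2 + 3 = 27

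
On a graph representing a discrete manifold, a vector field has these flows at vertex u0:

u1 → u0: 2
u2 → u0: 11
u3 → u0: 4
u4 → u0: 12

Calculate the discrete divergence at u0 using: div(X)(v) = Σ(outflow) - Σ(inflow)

Divergence = sum of outgoing flows = (-2) + (-11) + (-4) + (-12) = -29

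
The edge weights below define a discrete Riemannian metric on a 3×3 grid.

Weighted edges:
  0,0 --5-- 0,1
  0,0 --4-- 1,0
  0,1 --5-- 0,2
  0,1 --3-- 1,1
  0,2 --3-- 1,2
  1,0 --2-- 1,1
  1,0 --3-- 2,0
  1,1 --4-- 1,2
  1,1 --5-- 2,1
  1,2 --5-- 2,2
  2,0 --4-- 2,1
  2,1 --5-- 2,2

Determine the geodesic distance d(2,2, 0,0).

Shortest path: 2,2 → 1,2 → 1,1 → 1,0 → 0,0, total weight = 15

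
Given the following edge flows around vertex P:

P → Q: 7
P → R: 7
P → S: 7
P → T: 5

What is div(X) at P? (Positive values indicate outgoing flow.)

Divergence = sum of outgoing flows = 7 + 7 + 7 + 5 = 26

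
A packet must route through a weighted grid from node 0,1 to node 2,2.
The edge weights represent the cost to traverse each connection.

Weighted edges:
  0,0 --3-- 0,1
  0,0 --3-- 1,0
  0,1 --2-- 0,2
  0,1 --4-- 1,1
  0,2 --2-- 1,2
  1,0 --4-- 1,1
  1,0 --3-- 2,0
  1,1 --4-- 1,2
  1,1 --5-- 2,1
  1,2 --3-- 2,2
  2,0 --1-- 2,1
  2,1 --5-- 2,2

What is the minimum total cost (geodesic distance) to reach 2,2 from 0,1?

Shortest path: 0,1 → 0,2 → 1,2 → 2,2, total weight = 7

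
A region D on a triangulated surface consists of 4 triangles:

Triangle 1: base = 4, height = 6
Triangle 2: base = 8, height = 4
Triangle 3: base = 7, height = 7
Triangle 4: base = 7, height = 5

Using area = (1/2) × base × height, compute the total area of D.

(1/2)×4×6 + (1/2)×8×4 + (1/2)×7×7 + (1/2)×7×5 = 70.0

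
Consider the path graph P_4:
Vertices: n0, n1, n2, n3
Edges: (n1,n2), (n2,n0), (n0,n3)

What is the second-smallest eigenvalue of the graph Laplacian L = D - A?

The path graph P_n has Laplacian eigenvalues λ_k = 2 − 2cos(kπ/n), k = 0, 1, …, n−1. Here n = 4:
k=0: 2 − 2cos(0) = 0.0; k=1: 2 − 2cos(π/4) = 0.5858; k=2: 2 − 2cos(π/2) = 2.0; k=3: 2 − 2cos(3π/4) = 3.4142.
Laplacian eigenvalues: [0.0, 0.5858, 2.0, 3.4142]. Algebraic connectivity (smallest non-zero eigenvalue) = 0.5858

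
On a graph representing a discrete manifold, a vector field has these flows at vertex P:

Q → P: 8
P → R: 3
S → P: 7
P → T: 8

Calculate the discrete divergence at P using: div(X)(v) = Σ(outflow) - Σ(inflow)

Divergence = sum of outgoing flows = (-8) + 3 + (-7) + 8 = -4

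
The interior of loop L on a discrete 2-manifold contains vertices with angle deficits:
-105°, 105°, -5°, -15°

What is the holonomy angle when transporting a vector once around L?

Holonomy = total enclosed curvature = (-105°) + 105° + (-5°) + (-15°) = -20°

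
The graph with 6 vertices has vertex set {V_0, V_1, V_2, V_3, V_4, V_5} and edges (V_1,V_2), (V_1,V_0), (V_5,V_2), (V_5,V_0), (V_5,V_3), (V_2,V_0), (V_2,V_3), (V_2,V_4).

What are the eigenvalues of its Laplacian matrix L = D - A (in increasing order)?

Degrees: deg(V_0) = 3, deg(V_1) = 2, deg(V_2) = 5, deg(V_3) = 2, deg(V_4) = 1, deg(V_5) = 3.
L = D − A with rows/columns ordered (V_0, V_1, V_2, V_3, V_4, V_5):
  [ 3, -1, -1,  0,  0, -1]
  [-1,  2, -1,  0,  0,  0]
  [-1, -1,  5, -1, -1, -1]
  [ 0,  0, -1,  2,  0, -1]
  [ 0,  0, -1,  0,  1,  0]
  [-1,  0, -1, -1,  0,  3]
Characteristic polynomial: det(λI − L) = λ(λ − 1)(λ² − 6λ + 7)(λ − 3)(λ − 6).
Roots: λ = 0; (λ − 1) = 0 ⇒ λ = 1; (λ² − 6λ + 7) = 0 ⇒ λ = 3 ± √2 ≈ 1.5858, 4.4142; (λ − 3) = 0 ⇒ λ = 3; (λ − 6) = 0 ⇒ λ = 6.
(Check: the roots sum (with multiplicity) to 16, matching trace L = Σdeg = 2·8 = 16.)
Laplacian eigenvalues (increasing order): [0.0, 1.0, 1.5858, 3.0, 4.4142, 6.0]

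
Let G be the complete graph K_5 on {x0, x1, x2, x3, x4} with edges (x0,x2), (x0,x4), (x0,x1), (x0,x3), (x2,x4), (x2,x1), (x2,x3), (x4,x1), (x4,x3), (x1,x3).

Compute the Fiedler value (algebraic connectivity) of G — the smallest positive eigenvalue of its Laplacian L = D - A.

For the complete graph K_n, L = nI − J (J = all-ones matrix). J has eigenvalues n (once, eigenvector 𝟙) and 0 (multiplicity n−1), so L has eigenvalues 0 (once) and n (multiplicity n−1). Here n = 5: eigenvalue 0 once and 5 with multiplicity 4.
Laplacian eigenvalues: [0.0, 5.0, 5.0, 5.0, 5.0]. Algebraic connectivity (smallest non-zero eigenvalue) = 5.0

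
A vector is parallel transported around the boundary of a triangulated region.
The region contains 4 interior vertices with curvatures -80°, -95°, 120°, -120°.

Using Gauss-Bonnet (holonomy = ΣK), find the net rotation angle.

Holonomy = total enclosed curvature = (-80°) + (-95°) + 120° + (-120°) = -175°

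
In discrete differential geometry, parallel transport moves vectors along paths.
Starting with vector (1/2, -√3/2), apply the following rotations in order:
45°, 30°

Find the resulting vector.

Total rotation: 45° + 30° = 75°. Final vector: (0.9659, 0.2588)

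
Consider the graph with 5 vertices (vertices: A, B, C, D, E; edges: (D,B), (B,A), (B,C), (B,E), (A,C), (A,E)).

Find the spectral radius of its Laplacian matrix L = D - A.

Degrees: deg(A) = 3, deg(B) = 4, deg(C) = 2, deg(D) = 1, deg(E) = 2.
L = D − A with rows/columns ordered (A, B, C, D, E):
  [ 3, -1, -1,  0, -1]
  [-1,  4, -1, -1, -1]
  [-1, -1,  2,  0,  0]
  [ 0, -1,  0,  1,  0]
  [-1, -1,  0,  0,  2]
Characteristic polynomial: det(λI − L) = λ(λ − 1)(λ − 2)(λ − 4)(λ − 5).
Roots: λ = 0; (λ − 1) = 0 ⇒ λ = 1; (λ − 2) = 0 ⇒ λ = 2; (λ − 4) = 0 ⇒ λ = 4; (λ − 5) = 0 ⇒ λ = 5.
(Check: the roots sum (with multiplicity) to 12, matching trace L = Σdeg = 2·6 = 12.)
Laplacian eigenvalues: [0.0, 1.0, 2.0, 4.0, 5.0]. Largest eigenvalue (spectral radius) = 5.0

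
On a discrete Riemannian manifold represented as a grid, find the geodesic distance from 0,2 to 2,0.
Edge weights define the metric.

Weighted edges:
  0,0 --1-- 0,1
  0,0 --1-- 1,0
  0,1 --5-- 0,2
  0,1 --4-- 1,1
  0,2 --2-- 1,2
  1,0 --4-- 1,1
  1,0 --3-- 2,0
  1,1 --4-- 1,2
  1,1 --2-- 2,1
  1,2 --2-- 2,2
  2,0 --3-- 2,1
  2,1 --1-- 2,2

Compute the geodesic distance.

Shortest path: 0,2 → 1,2 → 2,2 → 2,1 → 2,0, total weight = 8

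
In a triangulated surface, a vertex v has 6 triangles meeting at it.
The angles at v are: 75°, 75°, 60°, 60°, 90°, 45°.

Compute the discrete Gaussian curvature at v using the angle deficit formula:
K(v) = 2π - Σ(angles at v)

Sum of angles = 405°. K = 360° - 405° = -45°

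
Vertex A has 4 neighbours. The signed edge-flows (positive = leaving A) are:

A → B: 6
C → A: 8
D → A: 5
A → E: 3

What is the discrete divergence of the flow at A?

Divergence = sum of outgoing flows = 6 + (-8) + (-5) + 3 = -4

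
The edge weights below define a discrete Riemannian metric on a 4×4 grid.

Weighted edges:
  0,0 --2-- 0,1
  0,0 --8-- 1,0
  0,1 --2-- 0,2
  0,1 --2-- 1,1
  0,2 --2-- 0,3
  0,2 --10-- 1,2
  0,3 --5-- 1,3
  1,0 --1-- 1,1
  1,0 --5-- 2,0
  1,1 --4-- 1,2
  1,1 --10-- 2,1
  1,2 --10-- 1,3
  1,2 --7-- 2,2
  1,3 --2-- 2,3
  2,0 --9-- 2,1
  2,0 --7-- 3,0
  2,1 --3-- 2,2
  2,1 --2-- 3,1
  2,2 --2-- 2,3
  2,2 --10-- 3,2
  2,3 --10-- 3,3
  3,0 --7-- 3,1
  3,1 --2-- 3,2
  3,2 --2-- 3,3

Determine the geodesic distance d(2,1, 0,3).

Shortest path: 2,1 → 2,2 → 2,3 → 1,3 → 0,3, total weight = 12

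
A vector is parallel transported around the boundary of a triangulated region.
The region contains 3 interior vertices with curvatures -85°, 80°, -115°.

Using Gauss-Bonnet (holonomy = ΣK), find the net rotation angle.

Holonomy = total enclosed curvature = (-85°) + 80° + (-115°) = -120°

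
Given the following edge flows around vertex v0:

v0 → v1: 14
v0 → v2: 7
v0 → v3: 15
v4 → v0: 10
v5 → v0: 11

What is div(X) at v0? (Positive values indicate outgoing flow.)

Divergence = sum of outgoing flows = 14 + 7 + 15 + (-10) + (-11) = 15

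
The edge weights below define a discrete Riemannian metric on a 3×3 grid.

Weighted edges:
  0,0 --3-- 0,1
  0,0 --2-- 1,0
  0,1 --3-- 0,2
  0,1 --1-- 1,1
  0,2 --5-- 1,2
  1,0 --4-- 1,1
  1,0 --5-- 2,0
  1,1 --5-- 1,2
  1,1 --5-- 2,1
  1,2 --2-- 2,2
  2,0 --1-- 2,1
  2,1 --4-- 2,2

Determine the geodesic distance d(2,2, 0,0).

Shortest path: 2,2 → 1,2 → 1,1 → 0,1 → 0,0, total weight = 11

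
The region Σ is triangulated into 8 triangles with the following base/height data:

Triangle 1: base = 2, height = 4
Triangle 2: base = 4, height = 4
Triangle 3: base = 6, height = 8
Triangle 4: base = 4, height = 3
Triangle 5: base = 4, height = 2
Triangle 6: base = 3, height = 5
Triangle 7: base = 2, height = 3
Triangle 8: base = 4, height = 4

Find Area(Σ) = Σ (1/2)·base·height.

(1/2)×2×4 + (1/2)×4×4 + (1/2)×6×8 + (1/2)×4×3 + (1/2)×4×2 + (1/2)×3×5 + (1/2)×2×3 + (1/2)×4×4 = 64.5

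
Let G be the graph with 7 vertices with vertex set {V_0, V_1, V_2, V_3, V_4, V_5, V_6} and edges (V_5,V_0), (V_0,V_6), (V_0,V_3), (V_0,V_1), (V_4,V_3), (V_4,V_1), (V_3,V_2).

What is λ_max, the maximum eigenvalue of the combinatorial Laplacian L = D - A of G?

Degrees: deg(V_0) = 4, deg(V_1) = 2, deg(V_2) = 1, deg(V_3) = 3, deg(V_4) = 2, deg(V_5) = 1, deg(V_6) = 1.
L = D − A with rows/columns ordered (V_0, V_1, V_2, V_3, V_4, V_5, V_6):
  [ 4, -1,  0, -1,  0, -1, -1]
  [-1,  2,  0,  0, -1,  0,  0]
  [ 0,  0,  1, -1,  0,  0,  0]
  [-1,  0, -1,  3, -1,  0,  0]
  [ 0, -1,  0, -1,  2,  0,  0]
  [-1,  0,  0,  0,  0,  1,  0]
  [-1,  0,  0,  0,  0,  0,  1]
Characteristic polynomial: det(λI − L) = λ(λ² − 4λ + 2)(λ − 1)²(λ² − 8λ + 14).
Roots: λ = 0; (λ² − 4λ + 2) = 0 ⇒ λ = 2 ± √2 ≈ 0.5858, 3.4142; (λ − 1) = 0 ⇒ λ = 1 (multiplicity 2); (λ² − 8λ + 14) = 0 ⇒ λ = 4 ± √2 ≈ 2.5858, 5.4142.
(Check: the roots sum (with multiplicity) to 14, matching trace L = Σdeg = 2·7 = 14.)
Laplacian eigenvalues: [0.0, 0.5858, 1.0, 1.0, 2.5858, 3.4142, 5.4142]. Largest eigenvalue (spectral radius) = 5.4142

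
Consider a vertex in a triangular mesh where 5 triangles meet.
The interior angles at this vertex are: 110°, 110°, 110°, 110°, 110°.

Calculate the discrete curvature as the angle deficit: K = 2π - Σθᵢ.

Sum of angles = 550°. K = 360° - 550° = -190°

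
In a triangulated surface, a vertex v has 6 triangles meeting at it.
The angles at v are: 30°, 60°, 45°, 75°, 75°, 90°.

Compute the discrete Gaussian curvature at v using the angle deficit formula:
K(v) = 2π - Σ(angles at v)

Sum of angles = 375°. K = 360° - 375° = -15° = -π/12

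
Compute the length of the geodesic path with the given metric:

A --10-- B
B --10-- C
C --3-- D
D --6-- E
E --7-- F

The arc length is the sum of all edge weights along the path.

Arc length = 10 + 10 + 3 + 6 + 7 = 36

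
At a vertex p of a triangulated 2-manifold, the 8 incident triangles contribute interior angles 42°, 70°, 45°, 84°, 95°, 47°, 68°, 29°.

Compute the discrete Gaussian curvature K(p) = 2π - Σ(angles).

Sum of angles = 480°. K = 360° - 480° = -120° = -2π/3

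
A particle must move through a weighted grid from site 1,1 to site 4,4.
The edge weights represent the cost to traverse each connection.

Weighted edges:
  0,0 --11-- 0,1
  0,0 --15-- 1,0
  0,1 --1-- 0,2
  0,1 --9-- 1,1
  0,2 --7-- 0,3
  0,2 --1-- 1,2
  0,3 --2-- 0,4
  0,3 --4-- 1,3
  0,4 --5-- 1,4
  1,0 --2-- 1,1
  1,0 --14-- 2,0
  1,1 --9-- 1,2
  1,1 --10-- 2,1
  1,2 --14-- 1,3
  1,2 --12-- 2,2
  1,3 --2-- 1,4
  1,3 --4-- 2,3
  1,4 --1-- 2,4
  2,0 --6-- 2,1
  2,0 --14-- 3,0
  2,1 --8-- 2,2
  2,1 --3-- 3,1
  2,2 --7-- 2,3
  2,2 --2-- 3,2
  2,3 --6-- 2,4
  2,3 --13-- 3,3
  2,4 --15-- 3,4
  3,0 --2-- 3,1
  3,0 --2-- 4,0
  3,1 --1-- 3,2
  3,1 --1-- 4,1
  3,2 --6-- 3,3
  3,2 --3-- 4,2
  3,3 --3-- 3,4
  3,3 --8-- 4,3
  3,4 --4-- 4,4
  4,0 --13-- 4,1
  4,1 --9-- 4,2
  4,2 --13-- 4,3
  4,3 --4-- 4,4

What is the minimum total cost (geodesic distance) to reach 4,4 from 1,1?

Shortest path: 1,1 → 2,1 → 3,1 → 3,2 → 3,3 → 3,4 → 4,4, total weight = 27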